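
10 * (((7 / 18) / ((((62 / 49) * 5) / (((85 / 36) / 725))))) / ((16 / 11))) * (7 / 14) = 0.00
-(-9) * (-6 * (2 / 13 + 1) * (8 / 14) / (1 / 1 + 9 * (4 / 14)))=-648 / 65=-9.97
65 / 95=13 / 19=0.68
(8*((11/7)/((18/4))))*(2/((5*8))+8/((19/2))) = 4972/1995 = 2.49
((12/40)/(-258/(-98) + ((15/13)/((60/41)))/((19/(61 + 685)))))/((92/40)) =72618/18700909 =0.00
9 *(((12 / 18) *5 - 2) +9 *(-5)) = -393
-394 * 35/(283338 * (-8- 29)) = 6895/5241753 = 0.00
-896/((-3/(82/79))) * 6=146944/79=1860.05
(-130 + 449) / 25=319 / 25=12.76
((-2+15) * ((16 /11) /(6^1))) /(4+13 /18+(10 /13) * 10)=8112 /31955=0.25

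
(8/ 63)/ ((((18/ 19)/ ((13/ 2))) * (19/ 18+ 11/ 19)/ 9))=1444/ 301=4.80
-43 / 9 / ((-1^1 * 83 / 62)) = 2666 / 747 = 3.57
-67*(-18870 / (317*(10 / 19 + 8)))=4003585 / 8559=467.76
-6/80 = -3/40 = -0.08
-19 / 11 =-1.73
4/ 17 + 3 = 55/ 17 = 3.24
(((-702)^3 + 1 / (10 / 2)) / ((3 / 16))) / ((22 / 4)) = -55351745248 / 165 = -335465122.72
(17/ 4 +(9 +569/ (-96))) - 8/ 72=2077/ 288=7.21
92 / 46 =2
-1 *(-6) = 6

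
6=6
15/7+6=57/7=8.14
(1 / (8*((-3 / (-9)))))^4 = 0.02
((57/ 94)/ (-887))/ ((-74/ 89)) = 5073/ 6169972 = 0.00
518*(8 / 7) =592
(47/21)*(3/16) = 47/112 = 0.42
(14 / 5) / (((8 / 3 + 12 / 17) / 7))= 2499 / 430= 5.81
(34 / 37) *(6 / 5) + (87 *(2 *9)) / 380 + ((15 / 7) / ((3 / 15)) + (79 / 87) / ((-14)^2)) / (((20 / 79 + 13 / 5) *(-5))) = 302109049231 / 67549878060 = 4.47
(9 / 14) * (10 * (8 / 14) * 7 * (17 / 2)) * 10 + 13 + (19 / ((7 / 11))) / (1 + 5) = 92555 / 42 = 2203.69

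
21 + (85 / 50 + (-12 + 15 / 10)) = 61 / 5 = 12.20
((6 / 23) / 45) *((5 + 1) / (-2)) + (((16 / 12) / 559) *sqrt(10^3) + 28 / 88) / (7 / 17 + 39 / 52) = 0.32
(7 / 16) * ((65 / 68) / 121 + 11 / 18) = 320873 / 1184832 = 0.27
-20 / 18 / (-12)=5 / 54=0.09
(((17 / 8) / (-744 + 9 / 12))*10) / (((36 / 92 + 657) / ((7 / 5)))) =-391 / 6421680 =-0.00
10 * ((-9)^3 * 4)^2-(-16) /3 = 255091696 /3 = 85030565.33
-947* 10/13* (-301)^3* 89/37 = 22984733489830/481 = 47785308710.67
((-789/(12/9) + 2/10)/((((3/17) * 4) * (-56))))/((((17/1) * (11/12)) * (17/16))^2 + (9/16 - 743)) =-19308192/604211125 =-0.03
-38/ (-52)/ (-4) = -19/ 104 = -0.18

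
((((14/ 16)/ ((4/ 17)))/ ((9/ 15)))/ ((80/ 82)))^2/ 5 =23804641/ 2949120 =8.07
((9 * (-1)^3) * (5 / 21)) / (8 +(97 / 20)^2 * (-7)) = 6000 / 438641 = 0.01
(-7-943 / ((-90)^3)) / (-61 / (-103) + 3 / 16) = -8.98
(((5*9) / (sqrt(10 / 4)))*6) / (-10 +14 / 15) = -405*sqrt(10) / 68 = -18.83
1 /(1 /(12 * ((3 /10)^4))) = 243 /2500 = 0.10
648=648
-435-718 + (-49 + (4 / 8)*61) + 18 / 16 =-9363 / 8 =-1170.38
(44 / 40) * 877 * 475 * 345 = 316180425 / 2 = 158090212.50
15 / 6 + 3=11 / 2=5.50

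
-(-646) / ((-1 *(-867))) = 38 / 51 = 0.75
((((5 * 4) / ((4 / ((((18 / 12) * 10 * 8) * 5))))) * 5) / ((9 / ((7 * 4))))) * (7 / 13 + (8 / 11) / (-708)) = 1904420000 / 75933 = 25080.27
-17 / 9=-1.89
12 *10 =120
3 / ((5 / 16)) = 48 / 5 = 9.60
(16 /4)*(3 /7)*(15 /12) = 2.14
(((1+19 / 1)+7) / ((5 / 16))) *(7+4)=950.40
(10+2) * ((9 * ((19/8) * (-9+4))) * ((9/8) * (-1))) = 23085/16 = 1442.81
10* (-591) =-5910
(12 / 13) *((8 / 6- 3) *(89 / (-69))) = 1780 / 897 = 1.98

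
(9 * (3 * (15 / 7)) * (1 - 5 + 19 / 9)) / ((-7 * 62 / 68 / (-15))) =-390150 / 1519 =-256.85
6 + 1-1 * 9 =-2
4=4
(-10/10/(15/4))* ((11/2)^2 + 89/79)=-661/79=-8.37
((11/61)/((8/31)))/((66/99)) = 1023/976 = 1.05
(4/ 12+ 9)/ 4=7/ 3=2.33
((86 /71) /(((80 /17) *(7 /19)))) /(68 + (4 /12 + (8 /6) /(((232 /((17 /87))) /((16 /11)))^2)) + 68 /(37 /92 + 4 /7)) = 609769510242057 /120599908417152920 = 0.01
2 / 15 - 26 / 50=-29 / 75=-0.39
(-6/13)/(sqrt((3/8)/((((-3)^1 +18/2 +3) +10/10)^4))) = -400 * sqrt(6)/13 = -75.37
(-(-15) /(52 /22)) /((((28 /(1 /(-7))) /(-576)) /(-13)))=-11880 /49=-242.45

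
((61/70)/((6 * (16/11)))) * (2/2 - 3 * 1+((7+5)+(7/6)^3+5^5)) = 454604513/1451520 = 313.19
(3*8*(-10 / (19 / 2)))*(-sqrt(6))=480*sqrt(6) / 19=61.88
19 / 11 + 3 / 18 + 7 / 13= 2087 / 858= 2.43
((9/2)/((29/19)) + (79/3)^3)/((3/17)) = 486214943/4698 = 103494.03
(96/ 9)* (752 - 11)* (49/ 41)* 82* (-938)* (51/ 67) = -553058688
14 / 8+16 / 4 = 5.75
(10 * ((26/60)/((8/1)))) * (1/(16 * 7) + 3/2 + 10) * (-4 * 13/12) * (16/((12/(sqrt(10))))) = -217841 * sqrt(10)/6048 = -113.90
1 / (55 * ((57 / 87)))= 29 / 1045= 0.03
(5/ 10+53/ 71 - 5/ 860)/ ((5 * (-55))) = -15151/ 3358300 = -0.00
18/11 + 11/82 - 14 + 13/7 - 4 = -90747/6314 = -14.37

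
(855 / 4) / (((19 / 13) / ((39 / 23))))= 22815 / 92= 247.99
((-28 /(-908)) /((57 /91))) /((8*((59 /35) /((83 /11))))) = 1850485 /67179288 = 0.03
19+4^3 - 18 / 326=13520 / 163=82.94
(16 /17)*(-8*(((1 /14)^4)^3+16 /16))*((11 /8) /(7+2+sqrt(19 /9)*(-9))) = 623633036128267 /602372818987520+623633036128267*sqrt(19) /1807118456962560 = 2.54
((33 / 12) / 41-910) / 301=-3.02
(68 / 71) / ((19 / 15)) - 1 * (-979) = 1321691 / 1349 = 979.76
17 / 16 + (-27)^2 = 11681 / 16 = 730.06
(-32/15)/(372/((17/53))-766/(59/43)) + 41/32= 1.28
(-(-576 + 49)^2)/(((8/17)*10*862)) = -68.47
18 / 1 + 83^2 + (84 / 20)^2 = 6924.64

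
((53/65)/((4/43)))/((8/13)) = 2279/160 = 14.24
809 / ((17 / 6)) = 4854 / 17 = 285.53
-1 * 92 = -92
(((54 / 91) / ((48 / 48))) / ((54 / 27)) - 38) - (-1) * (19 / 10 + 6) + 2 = -25301 / 910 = -27.80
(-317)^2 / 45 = 100489 / 45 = 2233.09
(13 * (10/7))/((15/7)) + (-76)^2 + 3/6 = 34711/6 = 5785.17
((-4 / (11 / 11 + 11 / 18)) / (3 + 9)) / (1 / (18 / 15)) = -36 / 145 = -0.25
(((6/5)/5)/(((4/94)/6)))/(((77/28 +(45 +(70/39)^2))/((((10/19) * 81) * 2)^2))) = 4826.42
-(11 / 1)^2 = -121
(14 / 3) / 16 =7 / 24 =0.29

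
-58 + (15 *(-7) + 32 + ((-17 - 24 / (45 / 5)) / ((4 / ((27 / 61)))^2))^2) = -464128574207 / 3544535296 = -130.94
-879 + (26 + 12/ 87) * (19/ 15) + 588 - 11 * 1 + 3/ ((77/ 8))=-8996096/ 33495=-268.58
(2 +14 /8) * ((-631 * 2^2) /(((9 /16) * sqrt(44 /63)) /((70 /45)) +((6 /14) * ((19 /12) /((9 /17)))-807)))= 2318394960 * sqrt(77) /4617271890733 +54240405226560 /4617271890733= 11.75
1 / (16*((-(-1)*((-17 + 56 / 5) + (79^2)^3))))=5 / 19446996441216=0.00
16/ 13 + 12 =13.23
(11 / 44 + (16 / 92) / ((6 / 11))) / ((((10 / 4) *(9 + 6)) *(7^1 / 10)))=157 / 7245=0.02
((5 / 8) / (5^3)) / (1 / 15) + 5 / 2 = 103 / 40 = 2.58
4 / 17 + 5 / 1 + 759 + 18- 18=12992 / 17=764.24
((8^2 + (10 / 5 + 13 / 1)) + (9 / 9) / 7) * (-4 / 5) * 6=-13296 / 35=-379.89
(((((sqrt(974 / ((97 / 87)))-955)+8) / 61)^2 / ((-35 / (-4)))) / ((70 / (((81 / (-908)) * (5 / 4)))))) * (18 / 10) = -63477828819 / 802940450200+690363 * sqrt(8219586) / 401470225100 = -0.07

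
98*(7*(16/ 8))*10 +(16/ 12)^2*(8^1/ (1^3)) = 123608/ 9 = 13734.22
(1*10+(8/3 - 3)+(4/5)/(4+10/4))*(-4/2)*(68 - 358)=221444/39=5678.05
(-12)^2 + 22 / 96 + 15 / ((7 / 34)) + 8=75629 / 336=225.09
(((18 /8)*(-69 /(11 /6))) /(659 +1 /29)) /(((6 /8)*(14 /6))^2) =-54027 /1287671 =-0.04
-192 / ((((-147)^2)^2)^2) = -64 / 72680419155717387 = -0.00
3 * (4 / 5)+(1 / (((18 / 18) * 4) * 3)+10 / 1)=749 / 60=12.48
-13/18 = -0.72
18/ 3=6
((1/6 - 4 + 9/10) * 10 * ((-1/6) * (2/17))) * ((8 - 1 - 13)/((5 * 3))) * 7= -1232/765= -1.61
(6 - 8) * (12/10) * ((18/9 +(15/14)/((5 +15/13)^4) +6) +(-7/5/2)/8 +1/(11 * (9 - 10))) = -29605233939/1576960000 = -18.77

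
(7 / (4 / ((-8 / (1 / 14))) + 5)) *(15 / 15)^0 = 196 / 139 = 1.41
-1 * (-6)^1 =6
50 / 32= 25 / 16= 1.56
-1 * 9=-9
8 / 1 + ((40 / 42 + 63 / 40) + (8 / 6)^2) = 31009 / 2520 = 12.31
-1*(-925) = 925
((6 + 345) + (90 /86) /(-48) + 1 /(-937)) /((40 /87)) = 19684577631 /25786240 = 763.38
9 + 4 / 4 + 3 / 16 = 163 / 16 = 10.19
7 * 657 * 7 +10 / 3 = 96589 / 3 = 32196.33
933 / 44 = 21.20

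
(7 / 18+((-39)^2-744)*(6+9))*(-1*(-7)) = 1468579 / 18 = 81587.72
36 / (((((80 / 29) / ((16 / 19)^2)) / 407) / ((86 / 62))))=292336704 / 55955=5224.50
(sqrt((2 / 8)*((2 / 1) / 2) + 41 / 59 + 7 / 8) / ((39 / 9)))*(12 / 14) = 9*sqrt(101362) / 10738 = 0.27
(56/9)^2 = 3136/81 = 38.72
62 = 62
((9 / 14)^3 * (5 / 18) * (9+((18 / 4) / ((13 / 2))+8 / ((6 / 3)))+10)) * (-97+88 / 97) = -3194235 / 19012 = -168.01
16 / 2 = 8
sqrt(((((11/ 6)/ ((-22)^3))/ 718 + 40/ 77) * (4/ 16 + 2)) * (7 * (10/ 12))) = sqrt(27219654635)/ 63184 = 2.61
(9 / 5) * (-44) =-396 / 5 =-79.20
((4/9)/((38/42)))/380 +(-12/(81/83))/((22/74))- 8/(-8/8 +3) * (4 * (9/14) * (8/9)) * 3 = -258131809/3752595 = -68.79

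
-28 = -28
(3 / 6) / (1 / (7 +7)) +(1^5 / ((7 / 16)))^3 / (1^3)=6497 / 343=18.94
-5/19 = -0.26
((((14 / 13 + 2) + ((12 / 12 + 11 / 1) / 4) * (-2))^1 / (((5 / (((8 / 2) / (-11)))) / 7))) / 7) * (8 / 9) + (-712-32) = -4786424 / 6435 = -743.81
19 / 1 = 19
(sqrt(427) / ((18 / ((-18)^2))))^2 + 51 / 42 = 1936889 / 14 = 138349.21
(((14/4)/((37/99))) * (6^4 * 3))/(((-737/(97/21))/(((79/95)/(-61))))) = 44690616/14365805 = 3.11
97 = 97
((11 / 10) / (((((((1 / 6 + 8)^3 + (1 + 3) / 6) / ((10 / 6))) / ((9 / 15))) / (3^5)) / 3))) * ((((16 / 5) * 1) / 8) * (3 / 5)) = 5196312 / 14724125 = 0.35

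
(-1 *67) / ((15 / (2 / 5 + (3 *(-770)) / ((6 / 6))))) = 773716 / 75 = 10316.21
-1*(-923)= 923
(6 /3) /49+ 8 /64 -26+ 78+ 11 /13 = 270149 /5096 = 53.01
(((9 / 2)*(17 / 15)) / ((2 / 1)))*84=1071 / 5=214.20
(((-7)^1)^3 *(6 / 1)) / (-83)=2058 / 83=24.80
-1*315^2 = -99225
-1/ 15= -0.07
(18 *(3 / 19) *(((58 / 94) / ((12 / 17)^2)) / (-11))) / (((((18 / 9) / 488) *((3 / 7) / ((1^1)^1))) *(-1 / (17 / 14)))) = 8691097 / 39292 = 221.19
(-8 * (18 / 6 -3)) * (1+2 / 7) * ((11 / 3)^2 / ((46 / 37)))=0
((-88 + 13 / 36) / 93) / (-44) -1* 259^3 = -2559395591293 / 147312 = -17373978.98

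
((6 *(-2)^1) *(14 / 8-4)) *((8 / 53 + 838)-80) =1084914 / 53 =20470.08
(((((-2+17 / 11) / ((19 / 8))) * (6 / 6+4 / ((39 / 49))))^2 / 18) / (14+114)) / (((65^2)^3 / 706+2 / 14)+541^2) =3411524375 / 633083107497762329694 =0.00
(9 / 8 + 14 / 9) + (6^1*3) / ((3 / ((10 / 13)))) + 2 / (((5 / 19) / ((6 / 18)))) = 46001 / 4680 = 9.83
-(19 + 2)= -21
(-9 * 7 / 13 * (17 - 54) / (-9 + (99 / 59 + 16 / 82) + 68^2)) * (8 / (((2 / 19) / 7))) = 749945637 / 36296702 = 20.66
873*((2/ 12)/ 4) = 36.38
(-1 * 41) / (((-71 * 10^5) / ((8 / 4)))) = 41 / 3550000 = 0.00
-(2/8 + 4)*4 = -17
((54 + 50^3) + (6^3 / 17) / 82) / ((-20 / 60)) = -261488238 / 697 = -375162.46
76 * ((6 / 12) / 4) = 19 / 2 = 9.50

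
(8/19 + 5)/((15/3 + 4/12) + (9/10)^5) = 30900000/33765793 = 0.92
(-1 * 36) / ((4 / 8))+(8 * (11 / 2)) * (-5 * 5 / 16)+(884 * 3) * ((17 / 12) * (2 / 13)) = 437.25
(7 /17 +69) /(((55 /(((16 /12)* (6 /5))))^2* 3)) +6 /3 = 2.02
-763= -763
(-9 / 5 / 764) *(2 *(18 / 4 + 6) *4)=-189 / 955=-0.20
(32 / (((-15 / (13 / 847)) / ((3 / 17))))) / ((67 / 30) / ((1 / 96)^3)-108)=-8 / 2735536419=-0.00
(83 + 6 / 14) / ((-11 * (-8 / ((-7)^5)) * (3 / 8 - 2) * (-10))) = -980.55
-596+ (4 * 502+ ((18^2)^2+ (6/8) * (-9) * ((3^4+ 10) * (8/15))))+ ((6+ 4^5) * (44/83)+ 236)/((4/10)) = 44826416/415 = 108015.46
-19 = -19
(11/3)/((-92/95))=-3.79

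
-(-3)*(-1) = -3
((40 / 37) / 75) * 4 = 0.06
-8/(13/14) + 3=-73/13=-5.62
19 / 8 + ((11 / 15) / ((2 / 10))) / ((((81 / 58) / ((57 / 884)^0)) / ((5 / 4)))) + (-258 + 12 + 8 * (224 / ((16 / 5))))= 621413 / 1944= 319.66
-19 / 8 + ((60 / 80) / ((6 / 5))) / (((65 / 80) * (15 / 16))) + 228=226.45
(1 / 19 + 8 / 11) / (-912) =-163 / 190608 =-0.00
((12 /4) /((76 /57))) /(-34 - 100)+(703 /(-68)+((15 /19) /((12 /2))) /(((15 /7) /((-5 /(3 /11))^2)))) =48069185 /4674456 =10.28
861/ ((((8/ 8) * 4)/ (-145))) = -124845/ 4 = -31211.25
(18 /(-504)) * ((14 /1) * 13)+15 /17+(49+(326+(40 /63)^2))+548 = 917.79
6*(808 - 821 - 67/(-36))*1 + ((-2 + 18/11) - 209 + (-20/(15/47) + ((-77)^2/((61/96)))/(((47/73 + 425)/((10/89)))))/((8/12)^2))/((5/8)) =-1076034878393/1739614470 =-618.55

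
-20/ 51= -0.39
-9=-9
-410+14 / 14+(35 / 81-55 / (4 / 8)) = -42004 / 81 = -518.57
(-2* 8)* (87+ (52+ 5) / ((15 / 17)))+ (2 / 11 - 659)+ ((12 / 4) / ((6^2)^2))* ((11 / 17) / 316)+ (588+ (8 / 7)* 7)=-317618510947 / 127638720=-2488.42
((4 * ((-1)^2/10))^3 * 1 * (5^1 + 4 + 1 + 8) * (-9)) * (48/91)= -62208/11375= -5.47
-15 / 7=-2.14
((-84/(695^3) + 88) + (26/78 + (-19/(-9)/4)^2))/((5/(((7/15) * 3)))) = 269866774369577/10876756950000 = 24.81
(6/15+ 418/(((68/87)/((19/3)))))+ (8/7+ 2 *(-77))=3849141/1190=3234.57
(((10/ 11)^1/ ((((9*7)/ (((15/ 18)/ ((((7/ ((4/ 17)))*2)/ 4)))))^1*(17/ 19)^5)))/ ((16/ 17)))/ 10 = 12380495/ 82652715684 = 0.00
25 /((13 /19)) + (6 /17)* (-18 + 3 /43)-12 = 173051 /9503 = 18.21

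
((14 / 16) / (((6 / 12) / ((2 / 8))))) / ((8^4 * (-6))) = -7 / 393216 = -0.00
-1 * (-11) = 11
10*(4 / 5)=8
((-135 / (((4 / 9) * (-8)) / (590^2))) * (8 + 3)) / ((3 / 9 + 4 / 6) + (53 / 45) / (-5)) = 261695053125 / 1376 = 190185358.38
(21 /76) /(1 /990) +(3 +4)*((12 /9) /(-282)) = 4396553 /16074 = 273.52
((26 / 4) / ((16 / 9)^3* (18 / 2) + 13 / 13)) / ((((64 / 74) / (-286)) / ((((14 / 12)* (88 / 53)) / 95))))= -142999857 / 168249560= -0.85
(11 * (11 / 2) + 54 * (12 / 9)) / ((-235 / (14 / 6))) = -371 / 282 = -1.32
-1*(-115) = 115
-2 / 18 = -0.11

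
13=13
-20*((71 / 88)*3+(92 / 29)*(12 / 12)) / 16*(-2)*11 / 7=10195 / 464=21.97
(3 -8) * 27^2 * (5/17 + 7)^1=-451980/17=-26587.06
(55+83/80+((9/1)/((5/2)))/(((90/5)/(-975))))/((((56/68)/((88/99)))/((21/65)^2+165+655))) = -654835734649/5323500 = -123008.50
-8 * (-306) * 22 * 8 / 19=22676.21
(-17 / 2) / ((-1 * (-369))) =-17 / 738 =-0.02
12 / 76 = 3 / 19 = 0.16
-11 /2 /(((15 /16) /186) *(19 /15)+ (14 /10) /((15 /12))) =-4.88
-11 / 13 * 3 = -33 / 13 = -2.54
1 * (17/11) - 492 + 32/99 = -48523/99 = -490.13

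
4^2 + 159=175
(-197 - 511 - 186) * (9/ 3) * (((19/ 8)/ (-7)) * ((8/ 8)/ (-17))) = -25479/ 476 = -53.53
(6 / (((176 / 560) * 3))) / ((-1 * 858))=-35 / 4719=-0.01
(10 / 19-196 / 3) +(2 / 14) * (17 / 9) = -77251 / 1197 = -64.54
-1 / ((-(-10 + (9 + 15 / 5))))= 0.50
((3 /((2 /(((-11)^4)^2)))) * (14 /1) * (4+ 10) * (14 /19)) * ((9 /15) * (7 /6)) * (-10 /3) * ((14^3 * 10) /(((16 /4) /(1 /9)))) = -14122700474830640 /171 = -82588891665676.26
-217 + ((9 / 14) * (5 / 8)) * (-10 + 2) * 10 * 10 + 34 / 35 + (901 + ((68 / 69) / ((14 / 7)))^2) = 60619424 / 166635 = 363.79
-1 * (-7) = 7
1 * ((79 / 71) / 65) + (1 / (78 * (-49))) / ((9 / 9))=22871 / 1356810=0.02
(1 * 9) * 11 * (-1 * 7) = -693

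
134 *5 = 670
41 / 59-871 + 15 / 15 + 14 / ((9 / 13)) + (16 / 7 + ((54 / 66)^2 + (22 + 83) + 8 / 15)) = -1665437563 / 2248785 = -740.59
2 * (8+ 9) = 34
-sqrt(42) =-6.48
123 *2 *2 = 492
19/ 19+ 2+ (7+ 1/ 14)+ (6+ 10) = 365/ 14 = 26.07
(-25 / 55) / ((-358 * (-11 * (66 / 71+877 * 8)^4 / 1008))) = -8004679515 / 166790104548712909599578518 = -0.00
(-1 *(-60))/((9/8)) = 160/3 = 53.33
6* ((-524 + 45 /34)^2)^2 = 299204914220551443 /668168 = 447798928144.65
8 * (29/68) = 58/17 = 3.41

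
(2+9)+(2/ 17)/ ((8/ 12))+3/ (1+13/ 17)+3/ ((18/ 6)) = 2359/ 170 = 13.88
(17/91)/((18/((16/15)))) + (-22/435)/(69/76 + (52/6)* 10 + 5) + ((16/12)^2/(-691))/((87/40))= 1797701232/192448243715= 0.01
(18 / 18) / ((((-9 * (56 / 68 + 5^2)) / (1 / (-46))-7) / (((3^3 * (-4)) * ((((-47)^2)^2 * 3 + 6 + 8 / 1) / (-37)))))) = 26877308652 / 6720199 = 3999.48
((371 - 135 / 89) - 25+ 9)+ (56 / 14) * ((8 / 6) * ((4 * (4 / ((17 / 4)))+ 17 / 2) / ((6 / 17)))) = 538.82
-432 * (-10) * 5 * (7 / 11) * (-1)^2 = 151200 / 11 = 13745.45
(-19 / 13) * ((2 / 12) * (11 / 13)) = -209 / 1014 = -0.21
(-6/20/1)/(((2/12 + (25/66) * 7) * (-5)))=33/1550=0.02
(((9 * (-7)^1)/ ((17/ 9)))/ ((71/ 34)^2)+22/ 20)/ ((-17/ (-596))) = -98372482/ 428485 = -229.58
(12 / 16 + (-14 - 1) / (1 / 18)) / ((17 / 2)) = -31.68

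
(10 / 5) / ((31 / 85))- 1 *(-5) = 10.48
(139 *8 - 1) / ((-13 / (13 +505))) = -44269.08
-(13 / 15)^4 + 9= 8.44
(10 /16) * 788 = 985 /2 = 492.50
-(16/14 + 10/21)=-34/21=-1.62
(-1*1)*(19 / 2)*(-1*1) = 19 / 2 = 9.50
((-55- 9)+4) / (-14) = 30 / 7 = 4.29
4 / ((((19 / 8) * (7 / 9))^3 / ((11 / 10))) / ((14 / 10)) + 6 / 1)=8211456 / 20719459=0.40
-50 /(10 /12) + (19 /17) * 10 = -830 /17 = -48.82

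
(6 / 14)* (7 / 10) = 3 / 10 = 0.30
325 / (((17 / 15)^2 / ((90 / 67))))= 6581250 / 19363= 339.89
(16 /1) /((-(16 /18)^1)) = -18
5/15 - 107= -320/3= -106.67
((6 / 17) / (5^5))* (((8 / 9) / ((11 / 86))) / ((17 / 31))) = 42656 / 29803125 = 0.00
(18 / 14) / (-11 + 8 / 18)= -0.12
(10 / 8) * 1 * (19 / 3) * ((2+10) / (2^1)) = 95 / 2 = 47.50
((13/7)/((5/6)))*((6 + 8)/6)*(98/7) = 364/5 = 72.80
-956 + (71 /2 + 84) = -1673 /2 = -836.50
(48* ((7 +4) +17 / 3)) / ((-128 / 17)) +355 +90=1355 / 4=338.75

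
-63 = -63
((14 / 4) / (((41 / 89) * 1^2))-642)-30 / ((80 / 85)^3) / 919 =-634.44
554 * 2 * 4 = 4432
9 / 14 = 0.64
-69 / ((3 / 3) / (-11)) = 759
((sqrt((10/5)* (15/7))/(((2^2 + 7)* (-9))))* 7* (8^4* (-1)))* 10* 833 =34119680* sqrt(210)/99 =4994354.92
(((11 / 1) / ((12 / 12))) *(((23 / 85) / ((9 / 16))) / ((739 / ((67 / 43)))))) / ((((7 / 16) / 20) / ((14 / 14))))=17357824 / 34033167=0.51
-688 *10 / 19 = -6880 / 19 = -362.11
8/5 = 1.60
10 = 10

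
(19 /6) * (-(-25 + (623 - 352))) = -779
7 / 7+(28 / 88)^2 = 533 / 484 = 1.10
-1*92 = -92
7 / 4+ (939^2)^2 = 3109727687371 / 4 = 777431921842.75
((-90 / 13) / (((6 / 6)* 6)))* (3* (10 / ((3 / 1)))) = -150 / 13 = -11.54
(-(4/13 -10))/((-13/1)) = -126/169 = -0.75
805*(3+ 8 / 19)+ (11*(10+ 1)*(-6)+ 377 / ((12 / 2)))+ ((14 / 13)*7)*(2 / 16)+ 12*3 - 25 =6232471 / 2964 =2102.72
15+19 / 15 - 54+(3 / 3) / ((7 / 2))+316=29248 / 105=278.55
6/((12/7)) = 7/2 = 3.50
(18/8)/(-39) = -3/52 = -0.06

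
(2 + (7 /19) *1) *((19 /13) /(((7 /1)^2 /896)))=5760 /91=63.30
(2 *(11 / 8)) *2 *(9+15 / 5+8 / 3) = 242 / 3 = 80.67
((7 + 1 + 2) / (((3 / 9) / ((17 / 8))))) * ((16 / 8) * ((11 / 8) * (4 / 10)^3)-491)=-3129003 / 100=-31290.03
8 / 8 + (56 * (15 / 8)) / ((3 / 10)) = 351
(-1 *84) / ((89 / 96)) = -8064 / 89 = -90.61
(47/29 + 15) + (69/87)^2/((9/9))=14507/841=17.25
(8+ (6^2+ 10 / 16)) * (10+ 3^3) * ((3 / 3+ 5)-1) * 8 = 66045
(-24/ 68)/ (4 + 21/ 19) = -114/ 1649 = -0.07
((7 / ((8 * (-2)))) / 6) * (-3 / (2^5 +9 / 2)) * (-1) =-7 / 1168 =-0.01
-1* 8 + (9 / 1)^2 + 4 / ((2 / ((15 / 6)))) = 78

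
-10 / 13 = -0.77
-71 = -71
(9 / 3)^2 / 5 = 9 / 5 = 1.80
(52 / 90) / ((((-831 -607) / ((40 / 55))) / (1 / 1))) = -104 / 355905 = -0.00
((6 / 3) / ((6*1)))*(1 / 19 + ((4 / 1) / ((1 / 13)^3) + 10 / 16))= 2929.56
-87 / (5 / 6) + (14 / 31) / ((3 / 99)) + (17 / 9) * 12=-66.83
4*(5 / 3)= 20 / 3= 6.67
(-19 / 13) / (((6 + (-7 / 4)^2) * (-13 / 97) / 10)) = 58976 / 4901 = 12.03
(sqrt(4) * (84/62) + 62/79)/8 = 0.44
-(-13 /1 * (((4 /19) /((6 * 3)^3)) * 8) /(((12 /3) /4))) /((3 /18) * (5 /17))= 1768 /23085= 0.08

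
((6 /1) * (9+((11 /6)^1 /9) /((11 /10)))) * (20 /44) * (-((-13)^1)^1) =32240 /99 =325.66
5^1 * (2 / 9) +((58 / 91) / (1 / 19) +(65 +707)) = 643096 / 819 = 785.22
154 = 154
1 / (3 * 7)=1 / 21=0.05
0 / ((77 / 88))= 0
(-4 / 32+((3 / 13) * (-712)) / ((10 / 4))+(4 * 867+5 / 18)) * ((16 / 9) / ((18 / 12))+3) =1799340923 / 126360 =14239.80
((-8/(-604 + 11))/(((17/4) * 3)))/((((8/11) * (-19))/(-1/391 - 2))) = 0.00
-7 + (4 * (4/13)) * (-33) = -619/13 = -47.62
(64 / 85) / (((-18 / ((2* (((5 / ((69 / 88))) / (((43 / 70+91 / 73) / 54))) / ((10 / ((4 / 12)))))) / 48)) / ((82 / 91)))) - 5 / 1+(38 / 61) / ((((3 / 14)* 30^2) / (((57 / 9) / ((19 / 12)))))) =-9944378990521 / 1990162620225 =-5.00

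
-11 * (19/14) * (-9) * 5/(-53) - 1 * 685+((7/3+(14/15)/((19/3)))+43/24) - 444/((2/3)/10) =-2073365463/281960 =-7353.40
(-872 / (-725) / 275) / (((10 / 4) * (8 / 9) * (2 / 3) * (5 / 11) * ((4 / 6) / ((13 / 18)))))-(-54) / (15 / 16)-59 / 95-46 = 378329807 / 34437500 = 10.99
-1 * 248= -248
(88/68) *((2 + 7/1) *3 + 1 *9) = 792/17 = 46.59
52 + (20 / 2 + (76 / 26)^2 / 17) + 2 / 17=179908 / 2873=62.62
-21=-21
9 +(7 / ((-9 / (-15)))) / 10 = 10.17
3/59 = 0.05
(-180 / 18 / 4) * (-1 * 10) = 25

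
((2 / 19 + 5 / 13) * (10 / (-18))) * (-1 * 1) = 605 / 2223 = 0.27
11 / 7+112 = 795 / 7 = 113.57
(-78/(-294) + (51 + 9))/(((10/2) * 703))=2953/172235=0.02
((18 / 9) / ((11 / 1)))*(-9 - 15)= -48 / 11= -4.36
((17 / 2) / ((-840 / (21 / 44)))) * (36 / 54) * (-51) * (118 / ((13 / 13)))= 19.38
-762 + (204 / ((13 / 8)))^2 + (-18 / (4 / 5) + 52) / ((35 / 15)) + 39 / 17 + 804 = 636185031 / 40222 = 15816.84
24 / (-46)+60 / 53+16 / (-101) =55640 / 123119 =0.45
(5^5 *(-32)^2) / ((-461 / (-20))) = 64000000 / 461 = 138828.63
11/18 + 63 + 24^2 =11513/18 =639.61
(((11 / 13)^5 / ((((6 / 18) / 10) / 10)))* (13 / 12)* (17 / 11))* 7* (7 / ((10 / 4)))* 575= 2455331.74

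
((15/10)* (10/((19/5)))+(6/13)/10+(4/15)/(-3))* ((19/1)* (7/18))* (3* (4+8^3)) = 5225360/117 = 44661.20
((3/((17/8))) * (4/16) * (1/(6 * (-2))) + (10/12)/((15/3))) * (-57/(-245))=19/595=0.03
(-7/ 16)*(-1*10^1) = 35/ 8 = 4.38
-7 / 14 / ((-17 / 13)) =13 / 34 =0.38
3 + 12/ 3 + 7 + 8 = 22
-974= -974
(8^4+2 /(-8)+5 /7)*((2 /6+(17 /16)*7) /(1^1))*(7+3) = 213917365 /672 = 318329.41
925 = 925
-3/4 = -0.75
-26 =-26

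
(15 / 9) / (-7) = -5 / 21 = -0.24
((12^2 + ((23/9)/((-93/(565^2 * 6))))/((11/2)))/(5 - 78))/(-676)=-7231691/37862253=-0.19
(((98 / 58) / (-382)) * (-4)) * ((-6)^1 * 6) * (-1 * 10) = 35280 / 5539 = 6.37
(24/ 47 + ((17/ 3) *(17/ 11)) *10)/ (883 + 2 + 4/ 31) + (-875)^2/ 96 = 10861263450899/ 1361852448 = 7975.36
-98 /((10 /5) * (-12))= 49 /12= 4.08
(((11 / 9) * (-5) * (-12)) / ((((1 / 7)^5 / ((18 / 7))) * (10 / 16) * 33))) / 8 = 19208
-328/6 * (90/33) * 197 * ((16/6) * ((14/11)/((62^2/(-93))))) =9046240/3751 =2411.69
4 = 4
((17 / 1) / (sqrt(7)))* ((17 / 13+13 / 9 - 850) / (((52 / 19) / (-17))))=136077962* sqrt(7) / 10647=33815.01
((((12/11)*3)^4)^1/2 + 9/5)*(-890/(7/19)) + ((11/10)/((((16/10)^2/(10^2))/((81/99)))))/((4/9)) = -267678887427/1874048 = -142834.60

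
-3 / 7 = -0.43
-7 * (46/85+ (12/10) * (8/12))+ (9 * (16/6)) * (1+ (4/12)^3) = 11858/765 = 15.50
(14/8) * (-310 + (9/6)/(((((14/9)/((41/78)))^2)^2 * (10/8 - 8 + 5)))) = -19048067827283/35110380032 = -542.52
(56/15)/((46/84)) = 784/115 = 6.82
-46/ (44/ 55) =-57.50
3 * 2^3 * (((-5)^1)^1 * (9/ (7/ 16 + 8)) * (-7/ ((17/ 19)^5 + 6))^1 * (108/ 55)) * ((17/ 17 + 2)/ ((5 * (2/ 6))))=2156464332288/ 4476024025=481.78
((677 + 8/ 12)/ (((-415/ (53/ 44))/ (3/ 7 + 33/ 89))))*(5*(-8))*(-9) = -3878964/ 6853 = -566.02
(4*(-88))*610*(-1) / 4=53680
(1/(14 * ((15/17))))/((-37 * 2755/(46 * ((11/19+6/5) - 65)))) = 111826/48419125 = 0.00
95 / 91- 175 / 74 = -8895 / 6734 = -1.32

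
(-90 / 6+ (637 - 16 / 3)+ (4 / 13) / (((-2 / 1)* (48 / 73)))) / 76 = 64109 / 7904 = 8.11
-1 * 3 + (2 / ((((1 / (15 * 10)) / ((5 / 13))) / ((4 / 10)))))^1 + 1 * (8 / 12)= 1709 / 39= 43.82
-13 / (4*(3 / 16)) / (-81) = 52 / 243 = 0.21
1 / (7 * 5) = 1 / 35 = 0.03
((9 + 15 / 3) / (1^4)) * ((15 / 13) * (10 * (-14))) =-29400 / 13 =-2261.54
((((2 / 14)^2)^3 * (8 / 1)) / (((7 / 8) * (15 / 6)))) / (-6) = -0.00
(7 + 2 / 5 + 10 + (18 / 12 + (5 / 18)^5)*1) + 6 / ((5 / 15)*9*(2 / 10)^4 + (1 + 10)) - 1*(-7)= 859288487959 / 32491121760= 26.45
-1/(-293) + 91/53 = 26716/15529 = 1.72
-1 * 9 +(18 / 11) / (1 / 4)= -27 / 11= -2.45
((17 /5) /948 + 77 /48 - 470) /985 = -2960239 /6225200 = -0.48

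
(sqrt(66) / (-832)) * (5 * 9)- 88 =-88- 45 * sqrt(66) / 832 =-88.44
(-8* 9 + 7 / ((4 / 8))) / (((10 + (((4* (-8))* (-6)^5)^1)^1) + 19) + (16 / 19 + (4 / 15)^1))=-16530 / 70925701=-0.00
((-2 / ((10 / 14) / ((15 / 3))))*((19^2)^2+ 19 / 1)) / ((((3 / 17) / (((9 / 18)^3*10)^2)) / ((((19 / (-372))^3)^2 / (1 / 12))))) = -4560645346345375 / 1325035895703552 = -3.44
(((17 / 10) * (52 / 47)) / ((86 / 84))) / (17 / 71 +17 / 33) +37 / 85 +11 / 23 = 3.35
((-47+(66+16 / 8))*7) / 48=49 / 16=3.06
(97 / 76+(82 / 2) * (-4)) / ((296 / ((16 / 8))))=-12367 / 11248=-1.10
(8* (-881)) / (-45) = 7048 / 45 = 156.62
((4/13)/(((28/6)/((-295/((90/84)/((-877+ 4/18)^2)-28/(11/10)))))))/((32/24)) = 27977437917/48818016031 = 0.57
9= 9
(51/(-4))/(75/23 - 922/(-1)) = -1173/85124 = -0.01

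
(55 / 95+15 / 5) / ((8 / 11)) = 187 / 38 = 4.92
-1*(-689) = 689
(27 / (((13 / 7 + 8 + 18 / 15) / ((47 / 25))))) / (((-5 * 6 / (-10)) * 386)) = 329 / 82990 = 0.00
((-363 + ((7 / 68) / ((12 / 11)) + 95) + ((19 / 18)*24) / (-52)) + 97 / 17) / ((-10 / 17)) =928861 / 2080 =446.57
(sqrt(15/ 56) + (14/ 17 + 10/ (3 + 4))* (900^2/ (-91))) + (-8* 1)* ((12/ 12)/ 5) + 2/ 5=-1085464974/ 54145 + sqrt(210)/ 28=-20046.85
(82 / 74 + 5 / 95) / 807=272 / 189107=0.00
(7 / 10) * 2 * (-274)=-1918 / 5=-383.60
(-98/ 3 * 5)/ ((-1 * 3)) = 490/ 9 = 54.44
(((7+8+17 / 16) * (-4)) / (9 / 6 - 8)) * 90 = 11565 / 13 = 889.62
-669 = -669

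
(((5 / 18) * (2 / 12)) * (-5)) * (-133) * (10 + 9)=63175 / 108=584.95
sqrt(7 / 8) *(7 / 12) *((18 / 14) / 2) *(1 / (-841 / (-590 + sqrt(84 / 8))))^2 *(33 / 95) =-40887 *sqrt(3) / 107506712 + 68925879 *sqrt(14) / 4300268480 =0.06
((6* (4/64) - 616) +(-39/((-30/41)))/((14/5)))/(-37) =33409/2072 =16.12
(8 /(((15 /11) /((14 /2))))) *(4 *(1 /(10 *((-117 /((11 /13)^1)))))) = -13552 /114075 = -0.12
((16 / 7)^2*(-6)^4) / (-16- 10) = -165888 / 637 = -260.42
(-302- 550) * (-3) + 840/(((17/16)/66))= 930492/17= 54734.82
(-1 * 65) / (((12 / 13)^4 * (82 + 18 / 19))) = -35272835 / 32679936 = -1.08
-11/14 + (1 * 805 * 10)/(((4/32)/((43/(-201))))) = -38771011/2814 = -13777.90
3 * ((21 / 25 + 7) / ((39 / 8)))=1568 / 325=4.82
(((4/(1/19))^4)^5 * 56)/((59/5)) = 11572571613221637570581697080872696545280/59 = 196145281580027755433588100000000000000.00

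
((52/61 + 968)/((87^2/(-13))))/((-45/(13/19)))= 665860/26317413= 0.03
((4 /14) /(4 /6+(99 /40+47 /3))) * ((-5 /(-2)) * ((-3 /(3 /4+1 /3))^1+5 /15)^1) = -19000 /205387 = -0.09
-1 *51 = -51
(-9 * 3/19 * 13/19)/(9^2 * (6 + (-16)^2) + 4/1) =-351/7662586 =-0.00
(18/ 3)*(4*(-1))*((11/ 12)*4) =-88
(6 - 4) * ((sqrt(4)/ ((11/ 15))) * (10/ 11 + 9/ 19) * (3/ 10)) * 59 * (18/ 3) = 801.00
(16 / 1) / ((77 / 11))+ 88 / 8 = 93 / 7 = 13.29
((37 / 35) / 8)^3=50653 / 21952000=0.00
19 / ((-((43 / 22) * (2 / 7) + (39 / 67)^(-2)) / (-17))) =37828791 / 411056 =92.03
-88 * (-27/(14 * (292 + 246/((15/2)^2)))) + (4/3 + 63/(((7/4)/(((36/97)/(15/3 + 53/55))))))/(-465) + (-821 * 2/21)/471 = 4505638058167/11293970085615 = 0.40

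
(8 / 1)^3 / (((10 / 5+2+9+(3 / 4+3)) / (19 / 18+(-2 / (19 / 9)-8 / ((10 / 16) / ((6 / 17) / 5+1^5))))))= -2023508992 / 4869225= -415.57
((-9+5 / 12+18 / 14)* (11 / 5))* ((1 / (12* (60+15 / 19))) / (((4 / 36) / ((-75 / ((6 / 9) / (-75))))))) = -2620575 / 1568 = -1671.29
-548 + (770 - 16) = 206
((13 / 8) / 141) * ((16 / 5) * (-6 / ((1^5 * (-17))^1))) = 52 / 3995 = 0.01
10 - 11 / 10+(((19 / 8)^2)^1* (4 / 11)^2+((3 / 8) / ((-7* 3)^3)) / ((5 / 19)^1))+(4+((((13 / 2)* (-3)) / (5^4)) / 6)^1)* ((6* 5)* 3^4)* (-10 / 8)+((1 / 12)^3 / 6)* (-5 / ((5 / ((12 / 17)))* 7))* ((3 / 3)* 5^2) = -184777094169193 / 15239901600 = -12124.56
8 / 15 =0.53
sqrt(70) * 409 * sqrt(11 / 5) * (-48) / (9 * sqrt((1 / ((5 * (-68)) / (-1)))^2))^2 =-756486400 * sqrt(154) / 27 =-347694420.06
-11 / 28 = -0.39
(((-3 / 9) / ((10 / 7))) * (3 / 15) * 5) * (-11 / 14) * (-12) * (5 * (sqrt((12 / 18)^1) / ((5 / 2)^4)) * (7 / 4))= -308 * sqrt(6) / 1875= -0.40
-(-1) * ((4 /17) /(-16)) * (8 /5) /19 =-2 /1615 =-0.00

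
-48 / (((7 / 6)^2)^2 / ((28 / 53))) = -248832 / 18179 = -13.69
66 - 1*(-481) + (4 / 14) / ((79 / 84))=43237 / 79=547.30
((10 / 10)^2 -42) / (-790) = 41 / 790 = 0.05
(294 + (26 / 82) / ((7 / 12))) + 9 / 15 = 423531 / 1435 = 295.14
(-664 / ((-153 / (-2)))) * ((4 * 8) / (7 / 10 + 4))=-424960 / 7191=-59.10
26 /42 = 13 /21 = 0.62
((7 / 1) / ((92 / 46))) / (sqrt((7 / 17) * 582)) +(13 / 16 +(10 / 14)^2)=sqrt(69258) / 1164 +1037 / 784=1.55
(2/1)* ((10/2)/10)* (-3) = -3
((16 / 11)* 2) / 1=32 / 11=2.91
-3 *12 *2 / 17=-4.24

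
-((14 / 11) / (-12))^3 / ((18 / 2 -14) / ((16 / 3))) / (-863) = 686 / 465204465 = 0.00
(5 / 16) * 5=25 / 16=1.56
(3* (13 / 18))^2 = 169 / 36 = 4.69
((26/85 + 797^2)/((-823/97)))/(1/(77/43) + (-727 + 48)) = 403272155979/3654449200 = 110.35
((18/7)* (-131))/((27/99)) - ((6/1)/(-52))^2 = -5844759/4732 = -1235.16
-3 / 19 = -0.16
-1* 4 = -4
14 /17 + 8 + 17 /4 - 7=413 /68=6.07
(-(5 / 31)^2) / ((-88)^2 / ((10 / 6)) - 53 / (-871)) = -108875 / 19446158857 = -0.00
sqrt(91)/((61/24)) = 24 * sqrt(91)/61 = 3.75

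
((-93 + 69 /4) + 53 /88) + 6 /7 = -45763 /616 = -74.29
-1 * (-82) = 82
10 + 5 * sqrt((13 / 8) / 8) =5 * sqrt(13) / 8 + 10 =12.25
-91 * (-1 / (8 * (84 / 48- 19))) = -91 / 138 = -0.66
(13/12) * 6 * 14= 91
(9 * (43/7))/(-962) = -387/6734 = -0.06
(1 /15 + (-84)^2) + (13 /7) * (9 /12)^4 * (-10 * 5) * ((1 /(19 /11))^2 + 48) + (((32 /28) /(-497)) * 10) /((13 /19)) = 176673263921881 /31347738240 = 5635.92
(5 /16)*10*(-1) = -25 /8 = -3.12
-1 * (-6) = 6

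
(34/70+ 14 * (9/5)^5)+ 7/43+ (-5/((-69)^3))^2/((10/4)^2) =26919374883481821866/101510522148065625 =265.19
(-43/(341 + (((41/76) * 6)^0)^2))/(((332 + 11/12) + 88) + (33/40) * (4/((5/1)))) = -2150/7208961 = -0.00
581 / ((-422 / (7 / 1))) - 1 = -4489 / 422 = -10.64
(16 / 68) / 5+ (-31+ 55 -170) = -12406 / 85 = -145.95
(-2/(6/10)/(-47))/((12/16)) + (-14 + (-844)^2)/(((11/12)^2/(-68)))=-2950449116312/51183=-57645099.28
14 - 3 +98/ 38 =258/ 19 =13.58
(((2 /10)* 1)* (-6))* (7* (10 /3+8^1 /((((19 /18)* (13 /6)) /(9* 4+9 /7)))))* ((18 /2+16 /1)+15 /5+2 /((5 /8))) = -16651248 /475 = -35055.26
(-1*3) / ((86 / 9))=-27 / 86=-0.31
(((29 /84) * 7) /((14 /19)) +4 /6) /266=221 /14896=0.01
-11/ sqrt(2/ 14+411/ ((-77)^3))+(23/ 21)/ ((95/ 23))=529/ 1995 -847 * sqrt(1247554)/ 32404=-28.93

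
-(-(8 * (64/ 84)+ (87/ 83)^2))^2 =-1083141829081/ 20929119561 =-51.75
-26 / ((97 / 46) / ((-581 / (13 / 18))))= 962136 / 97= 9918.93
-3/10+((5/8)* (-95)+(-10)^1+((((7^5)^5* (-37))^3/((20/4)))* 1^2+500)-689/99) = -96757213987302104120549104199908198358082956213659067160869996128652441/3960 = -24433639895783359626401290000000000000000000000000000000000000000000.00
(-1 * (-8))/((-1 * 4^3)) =-1/8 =-0.12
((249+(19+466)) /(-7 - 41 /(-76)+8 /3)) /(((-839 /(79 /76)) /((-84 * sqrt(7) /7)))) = -7.61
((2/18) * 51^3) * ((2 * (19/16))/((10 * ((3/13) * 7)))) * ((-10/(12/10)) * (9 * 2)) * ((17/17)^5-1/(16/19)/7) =-1692847845/6272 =-269905.59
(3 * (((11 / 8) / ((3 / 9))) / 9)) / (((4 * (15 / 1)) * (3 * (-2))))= -0.00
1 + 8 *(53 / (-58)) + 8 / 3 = -317 / 87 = -3.64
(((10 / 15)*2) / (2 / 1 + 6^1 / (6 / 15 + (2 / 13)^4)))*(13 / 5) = 1487252 / 7284255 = 0.20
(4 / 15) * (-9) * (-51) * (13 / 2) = 3978 / 5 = 795.60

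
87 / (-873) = -29 / 291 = -0.10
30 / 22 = 15 / 11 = 1.36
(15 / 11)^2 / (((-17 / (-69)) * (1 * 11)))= 15525 / 22627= 0.69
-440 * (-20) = 8800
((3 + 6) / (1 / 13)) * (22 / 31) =2574 / 31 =83.03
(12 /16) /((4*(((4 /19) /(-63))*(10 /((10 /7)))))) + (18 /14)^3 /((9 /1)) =-170775 /21952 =-7.78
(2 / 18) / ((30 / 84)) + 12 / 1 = 554 / 45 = 12.31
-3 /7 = -0.43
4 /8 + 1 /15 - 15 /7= -331 /210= -1.58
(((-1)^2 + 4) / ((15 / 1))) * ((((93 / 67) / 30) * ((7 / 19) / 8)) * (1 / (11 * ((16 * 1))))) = 217 / 53771520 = 0.00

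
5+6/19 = 101/19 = 5.32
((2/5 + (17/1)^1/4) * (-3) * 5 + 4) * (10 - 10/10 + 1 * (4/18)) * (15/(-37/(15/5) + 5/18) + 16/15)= 6308581/58590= 107.67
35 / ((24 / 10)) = 175 / 12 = 14.58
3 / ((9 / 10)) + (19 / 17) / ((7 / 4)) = 1418 / 357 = 3.97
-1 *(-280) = 280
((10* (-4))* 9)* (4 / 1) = -1440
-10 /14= -5 /7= -0.71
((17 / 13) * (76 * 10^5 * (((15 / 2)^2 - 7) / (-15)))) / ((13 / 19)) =-24179780000 / 507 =-47691873.77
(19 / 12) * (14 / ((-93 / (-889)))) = 211.89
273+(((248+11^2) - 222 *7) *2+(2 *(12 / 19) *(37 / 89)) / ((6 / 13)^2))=-10625575 / 5073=-2094.53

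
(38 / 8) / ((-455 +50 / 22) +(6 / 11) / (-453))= -151 / 14392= -0.01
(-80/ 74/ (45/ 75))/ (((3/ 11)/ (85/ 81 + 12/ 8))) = -454300/ 26973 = -16.84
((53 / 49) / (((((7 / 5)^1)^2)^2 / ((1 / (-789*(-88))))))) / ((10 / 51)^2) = 1148775 / 10891473824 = 0.00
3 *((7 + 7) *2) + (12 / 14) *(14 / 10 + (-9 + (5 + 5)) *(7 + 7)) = 486 / 5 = 97.20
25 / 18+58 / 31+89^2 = 4421737 / 558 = 7924.26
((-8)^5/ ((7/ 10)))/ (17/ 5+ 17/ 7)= -409600/ 51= -8031.37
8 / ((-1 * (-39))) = 8 / 39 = 0.21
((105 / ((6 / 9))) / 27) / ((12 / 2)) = 35 / 36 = 0.97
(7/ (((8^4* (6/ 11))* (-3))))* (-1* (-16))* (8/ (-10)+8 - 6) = -77/ 3840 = -0.02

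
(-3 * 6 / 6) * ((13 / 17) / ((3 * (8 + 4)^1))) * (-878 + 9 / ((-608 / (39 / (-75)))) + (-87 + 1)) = 190484879 / 3100800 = 61.43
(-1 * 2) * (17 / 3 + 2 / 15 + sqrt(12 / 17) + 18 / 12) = -73 / 5-4 * sqrt(51) / 17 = -16.28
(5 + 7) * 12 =144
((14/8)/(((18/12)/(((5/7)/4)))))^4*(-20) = -3125/82944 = -0.04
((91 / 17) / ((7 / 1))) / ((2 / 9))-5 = -53 / 34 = -1.56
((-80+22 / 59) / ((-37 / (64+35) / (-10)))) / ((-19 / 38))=9302040 / 2183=4261.13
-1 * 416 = -416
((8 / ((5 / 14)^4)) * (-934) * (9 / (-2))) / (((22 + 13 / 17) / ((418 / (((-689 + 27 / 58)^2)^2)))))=4806888269950976 / 28468924976923046875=0.00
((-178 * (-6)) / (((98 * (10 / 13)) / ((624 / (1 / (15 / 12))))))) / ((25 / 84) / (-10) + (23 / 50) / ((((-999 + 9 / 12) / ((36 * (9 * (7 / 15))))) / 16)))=-2162113668000 / 223938197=-9654.96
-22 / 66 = -1 / 3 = -0.33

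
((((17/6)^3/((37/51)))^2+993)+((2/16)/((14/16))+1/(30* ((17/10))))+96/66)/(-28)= -18371096259421/260115432192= -70.63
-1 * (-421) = 421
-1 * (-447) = 447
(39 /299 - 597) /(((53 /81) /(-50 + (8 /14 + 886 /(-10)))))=5371917408 /42665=125909.23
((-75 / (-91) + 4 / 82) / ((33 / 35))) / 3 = 16285 / 52767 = 0.31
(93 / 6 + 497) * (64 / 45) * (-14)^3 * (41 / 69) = -738026240 / 621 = -1188448.05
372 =372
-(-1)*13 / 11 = 1.18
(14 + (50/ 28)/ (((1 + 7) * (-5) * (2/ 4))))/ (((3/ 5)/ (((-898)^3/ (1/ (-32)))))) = 11282269339360/ 21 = 537250920921.90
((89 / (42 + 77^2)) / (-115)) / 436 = -0.00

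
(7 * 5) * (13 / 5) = 91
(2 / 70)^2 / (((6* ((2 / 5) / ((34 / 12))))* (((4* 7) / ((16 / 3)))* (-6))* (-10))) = 17 / 5556600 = 0.00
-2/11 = -0.18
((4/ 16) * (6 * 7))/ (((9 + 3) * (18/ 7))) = 49/ 144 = 0.34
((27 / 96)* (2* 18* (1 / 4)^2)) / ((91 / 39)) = 243 / 896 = 0.27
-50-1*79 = -129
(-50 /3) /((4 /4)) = -50 /3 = -16.67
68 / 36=17 / 9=1.89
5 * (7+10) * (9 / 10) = 153 / 2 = 76.50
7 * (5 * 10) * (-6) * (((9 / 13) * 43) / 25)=-32508 / 13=-2500.62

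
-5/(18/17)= -85/18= -4.72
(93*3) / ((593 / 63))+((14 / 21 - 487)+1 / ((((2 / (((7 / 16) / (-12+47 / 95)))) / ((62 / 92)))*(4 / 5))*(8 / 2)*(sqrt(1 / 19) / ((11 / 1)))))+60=-705716 / 1779 - 1133825*sqrt(19) / 25742336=-396.88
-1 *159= -159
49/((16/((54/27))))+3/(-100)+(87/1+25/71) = 1326949/14200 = 93.45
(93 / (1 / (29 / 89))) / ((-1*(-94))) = 2697 / 8366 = 0.32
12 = 12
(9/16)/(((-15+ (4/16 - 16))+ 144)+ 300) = 3/2204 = 0.00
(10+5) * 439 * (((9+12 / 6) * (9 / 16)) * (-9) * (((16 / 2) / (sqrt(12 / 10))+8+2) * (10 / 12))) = -48893625 / 16 - 3259575 * sqrt(30) / 8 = -5287530.01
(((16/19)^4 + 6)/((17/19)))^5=437120493764620846016184564832/21555029481256941488423243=20279.28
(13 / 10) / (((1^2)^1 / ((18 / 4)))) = 117 / 20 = 5.85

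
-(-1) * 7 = 7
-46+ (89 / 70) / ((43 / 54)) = -44.40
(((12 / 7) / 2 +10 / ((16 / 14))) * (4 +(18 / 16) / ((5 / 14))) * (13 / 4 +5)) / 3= 188.90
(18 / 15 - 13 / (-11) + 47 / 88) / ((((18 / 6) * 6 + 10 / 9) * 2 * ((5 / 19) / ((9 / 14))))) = 0.19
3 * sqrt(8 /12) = sqrt(6) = 2.45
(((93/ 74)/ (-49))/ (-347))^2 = 8649/ 1583122601284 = 0.00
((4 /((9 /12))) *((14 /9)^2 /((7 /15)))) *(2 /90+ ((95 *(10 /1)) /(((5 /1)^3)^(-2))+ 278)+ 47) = 299256552448 /729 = 410502815.43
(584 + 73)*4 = 2628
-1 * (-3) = 3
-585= -585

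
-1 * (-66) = 66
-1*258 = -258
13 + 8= 21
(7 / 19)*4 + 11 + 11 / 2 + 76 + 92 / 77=278463 / 2926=95.17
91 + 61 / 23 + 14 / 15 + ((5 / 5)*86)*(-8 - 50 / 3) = -233076 / 115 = -2026.75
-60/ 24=-5/ 2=-2.50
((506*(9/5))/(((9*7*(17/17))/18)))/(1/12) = 109296/35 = 3122.74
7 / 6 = 1.17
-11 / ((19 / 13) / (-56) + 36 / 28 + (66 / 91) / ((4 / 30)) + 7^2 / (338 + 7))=-2762760 / 1718237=-1.61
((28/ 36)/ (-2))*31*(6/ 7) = -10.33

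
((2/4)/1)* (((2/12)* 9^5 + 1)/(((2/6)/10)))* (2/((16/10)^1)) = 1476375/8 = 184546.88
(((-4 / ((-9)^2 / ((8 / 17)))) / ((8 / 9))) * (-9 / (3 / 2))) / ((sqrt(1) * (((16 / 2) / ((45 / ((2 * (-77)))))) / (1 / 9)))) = -5 / 7854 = -0.00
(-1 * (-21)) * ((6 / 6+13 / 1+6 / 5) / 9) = 532 / 15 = 35.47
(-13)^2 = 169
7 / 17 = 0.41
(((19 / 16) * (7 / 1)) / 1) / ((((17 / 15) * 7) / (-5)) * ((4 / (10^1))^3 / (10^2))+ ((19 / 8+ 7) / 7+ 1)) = 218203125 / 61379594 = 3.55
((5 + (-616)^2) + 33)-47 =379447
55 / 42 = 1.31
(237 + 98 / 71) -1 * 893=-46478 / 71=-654.62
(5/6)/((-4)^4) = 5/1536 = 0.00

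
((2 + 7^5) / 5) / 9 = 5603 / 15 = 373.53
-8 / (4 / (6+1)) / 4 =-7 / 2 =-3.50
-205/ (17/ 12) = -2460/ 17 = -144.71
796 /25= 31.84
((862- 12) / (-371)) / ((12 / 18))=-1275 / 371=-3.44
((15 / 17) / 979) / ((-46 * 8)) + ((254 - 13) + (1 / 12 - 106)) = 2482003831 / 18373872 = 135.08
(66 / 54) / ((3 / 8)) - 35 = -857 / 27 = -31.74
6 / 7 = 0.86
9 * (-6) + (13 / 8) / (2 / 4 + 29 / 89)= -30595 / 588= -52.03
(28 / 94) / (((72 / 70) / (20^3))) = 980000 / 423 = 2316.78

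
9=9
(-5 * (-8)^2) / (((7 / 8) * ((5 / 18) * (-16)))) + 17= 695 / 7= 99.29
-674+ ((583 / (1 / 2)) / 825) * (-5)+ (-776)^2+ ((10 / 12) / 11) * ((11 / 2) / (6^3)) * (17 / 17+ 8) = 866152729 / 1440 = 601494.95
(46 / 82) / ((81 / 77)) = 1771 / 3321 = 0.53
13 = 13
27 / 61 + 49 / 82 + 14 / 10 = 2.44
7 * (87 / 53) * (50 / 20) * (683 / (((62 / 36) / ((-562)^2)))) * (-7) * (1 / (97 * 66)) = -3934304.30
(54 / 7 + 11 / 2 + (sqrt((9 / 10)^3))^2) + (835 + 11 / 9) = 53560427 / 63000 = 850.17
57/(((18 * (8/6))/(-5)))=-95/8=-11.88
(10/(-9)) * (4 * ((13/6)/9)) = -260/243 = -1.07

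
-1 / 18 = -0.06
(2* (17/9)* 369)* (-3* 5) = -20910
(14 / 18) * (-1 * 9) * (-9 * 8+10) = 434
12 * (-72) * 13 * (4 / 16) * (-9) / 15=1684.80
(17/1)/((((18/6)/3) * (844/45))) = 765/844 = 0.91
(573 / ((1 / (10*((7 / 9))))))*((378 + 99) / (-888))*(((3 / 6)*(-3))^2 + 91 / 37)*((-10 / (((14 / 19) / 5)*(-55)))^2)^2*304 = -54595901479278125 / 6874930447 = -7941302.37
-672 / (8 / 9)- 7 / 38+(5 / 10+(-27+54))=-13845 / 19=-728.68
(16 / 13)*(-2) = -32 / 13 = -2.46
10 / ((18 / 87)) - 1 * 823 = -2324 / 3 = -774.67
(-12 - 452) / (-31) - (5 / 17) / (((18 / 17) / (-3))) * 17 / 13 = 38827 / 2418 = 16.06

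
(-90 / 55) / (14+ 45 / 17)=-306 / 3113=-0.10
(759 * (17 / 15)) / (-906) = -4301 / 4530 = -0.95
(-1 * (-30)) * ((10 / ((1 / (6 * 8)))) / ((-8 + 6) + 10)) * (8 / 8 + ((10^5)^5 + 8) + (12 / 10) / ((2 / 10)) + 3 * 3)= 18000000000000000000000043200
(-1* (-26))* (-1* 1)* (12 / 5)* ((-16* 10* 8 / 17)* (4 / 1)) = 319488 / 17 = 18793.41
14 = 14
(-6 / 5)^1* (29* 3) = -522 / 5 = -104.40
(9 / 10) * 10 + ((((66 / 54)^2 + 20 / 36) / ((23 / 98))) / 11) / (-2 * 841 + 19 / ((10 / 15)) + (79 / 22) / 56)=34153110295 / 3794992479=9.00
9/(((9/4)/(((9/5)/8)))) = 9/10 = 0.90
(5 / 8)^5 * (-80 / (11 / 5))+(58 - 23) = 710355 / 22528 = 31.53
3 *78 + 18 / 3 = 240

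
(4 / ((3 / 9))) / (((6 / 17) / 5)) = 170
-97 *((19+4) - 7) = -1552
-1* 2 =-2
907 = 907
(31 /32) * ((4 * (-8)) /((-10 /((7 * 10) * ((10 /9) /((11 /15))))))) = 10850 /33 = 328.79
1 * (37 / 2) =37 / 2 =18.50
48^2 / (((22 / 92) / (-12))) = -1271808 / 11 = -115618.91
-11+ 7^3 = 332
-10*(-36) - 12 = 348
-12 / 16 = -3 / 4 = -0.75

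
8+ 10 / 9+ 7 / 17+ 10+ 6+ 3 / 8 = 25.90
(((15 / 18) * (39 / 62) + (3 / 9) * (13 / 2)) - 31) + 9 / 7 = -70369 / 2604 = -27.02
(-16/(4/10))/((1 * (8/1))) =-5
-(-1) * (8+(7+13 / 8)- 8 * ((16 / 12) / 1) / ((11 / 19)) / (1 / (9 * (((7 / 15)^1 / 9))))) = 31787 / 3960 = 8.03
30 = 30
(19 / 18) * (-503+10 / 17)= -18031 / 34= -530.32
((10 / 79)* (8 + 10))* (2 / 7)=360 / 553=0.65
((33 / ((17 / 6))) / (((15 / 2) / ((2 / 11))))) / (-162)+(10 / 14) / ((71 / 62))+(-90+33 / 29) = -2918790457 / 33077835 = -88.24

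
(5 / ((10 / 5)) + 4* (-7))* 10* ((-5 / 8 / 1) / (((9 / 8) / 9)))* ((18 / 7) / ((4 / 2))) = 11475 / 7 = 1639.29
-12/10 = -6/5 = -1.20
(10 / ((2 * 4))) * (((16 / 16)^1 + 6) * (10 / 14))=25 / 4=6.25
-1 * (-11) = 11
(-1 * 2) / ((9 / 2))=-4 / 9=-0.44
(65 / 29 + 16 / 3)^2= 434281 / 7569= 57.38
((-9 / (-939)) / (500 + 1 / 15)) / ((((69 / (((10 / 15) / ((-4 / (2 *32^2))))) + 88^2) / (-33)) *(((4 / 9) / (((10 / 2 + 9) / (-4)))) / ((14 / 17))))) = 23950080 / 45213523018547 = 0.00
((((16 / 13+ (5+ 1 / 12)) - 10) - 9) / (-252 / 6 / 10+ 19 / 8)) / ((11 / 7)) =138530 / 31317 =4.42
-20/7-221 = -1567/7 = -223.86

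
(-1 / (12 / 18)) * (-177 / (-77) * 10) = -2655 / 77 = -34.48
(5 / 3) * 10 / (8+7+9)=25 / 36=0.69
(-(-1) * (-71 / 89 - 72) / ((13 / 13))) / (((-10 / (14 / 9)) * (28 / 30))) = 6479 / 534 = 12.13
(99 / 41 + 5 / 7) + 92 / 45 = 5.17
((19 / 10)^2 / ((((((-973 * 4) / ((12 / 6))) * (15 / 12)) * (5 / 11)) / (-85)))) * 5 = 67507 / 48650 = 1.39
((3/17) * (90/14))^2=1.29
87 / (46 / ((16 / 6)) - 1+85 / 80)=1392 / 277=5.03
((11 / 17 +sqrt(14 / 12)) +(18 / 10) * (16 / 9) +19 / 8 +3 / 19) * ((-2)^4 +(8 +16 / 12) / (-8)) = 89 * sqrt(42) / 36 +7336181 / 77520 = 110.66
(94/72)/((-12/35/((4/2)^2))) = -1645/108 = -15.23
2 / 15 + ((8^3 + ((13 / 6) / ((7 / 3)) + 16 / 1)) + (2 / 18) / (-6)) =499946 / 945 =529.04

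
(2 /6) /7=1 /21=0.05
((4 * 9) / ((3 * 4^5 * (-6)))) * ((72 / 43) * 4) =-9 / 688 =-0.01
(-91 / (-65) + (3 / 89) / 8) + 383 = 1368479 / 3560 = 384.40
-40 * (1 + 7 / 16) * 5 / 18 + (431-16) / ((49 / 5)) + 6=57109 / 1764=32.37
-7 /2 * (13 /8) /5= -91 /80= -1.14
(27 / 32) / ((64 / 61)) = 1647 / 2048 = 0.80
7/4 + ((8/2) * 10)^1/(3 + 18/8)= 9.37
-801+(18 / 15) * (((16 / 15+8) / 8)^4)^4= -8671502771125375247413 / 10947347259521484375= -792.11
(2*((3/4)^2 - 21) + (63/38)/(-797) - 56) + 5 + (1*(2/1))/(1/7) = -9434341/121144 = -77.88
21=21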